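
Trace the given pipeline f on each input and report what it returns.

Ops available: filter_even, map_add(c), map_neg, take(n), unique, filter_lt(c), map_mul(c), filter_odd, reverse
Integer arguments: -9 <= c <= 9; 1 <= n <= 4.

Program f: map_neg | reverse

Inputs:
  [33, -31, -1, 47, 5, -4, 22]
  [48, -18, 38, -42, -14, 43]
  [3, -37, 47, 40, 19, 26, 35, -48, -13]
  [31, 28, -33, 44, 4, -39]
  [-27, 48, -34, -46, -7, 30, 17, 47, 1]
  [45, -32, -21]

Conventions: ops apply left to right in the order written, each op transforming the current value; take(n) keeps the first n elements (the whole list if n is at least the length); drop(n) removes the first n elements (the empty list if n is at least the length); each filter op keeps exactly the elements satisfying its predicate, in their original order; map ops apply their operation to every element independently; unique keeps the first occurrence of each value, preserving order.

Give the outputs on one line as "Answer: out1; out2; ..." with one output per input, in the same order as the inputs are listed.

[-22, 4, -5, -47, 1, 31, -33]; [-43, 14, 42, -38, 18, -48]; [13, 48, -35, -26, -19, -40, -47, 37, -3]; [39, -4, -44, 33, -28, -31]; [-1, -47, -17, -30, 7, 46, 34, -48, 27]; [21, 32, -45]

Execution, op by op:
  [33, -31, -1, 47, 5, -4, 22] -> [-33, 31, 1, -47, -5, 4, -22] -> [-22, 4, -5, -47, 1, 31, -33]
  [48, -18, 38, -42, -14, 43] -> [-48, 18, -38, 42, 14, -43] -> [-43, 14, 42, -38, 18, -48]
  [3, -37, 47, 40, 19, 26, 35, -48, -13] -> [-3, 37, -47, -40, -19, -26, -35, 48, 13] -> [13, 48, -35, -26, -19, -40, -47, 37, -3]
  [31, 28, -33, 44, 4, -39] -> [-31, -28, 33, -44, -4, 39] -> [39, -4, -44, 33, -28, -31]
  [-27, 48, -34, -46, -7, 30, 17, 47, 1] -> [27, -48, 34, 46, 7, -30, -17, -47, -1] -> [-1, -47, -17, -30, 7, 46, 34, -48, 27]
  [45, -32, -21] -> [-45, 32, 21] -> [21, 32, -45]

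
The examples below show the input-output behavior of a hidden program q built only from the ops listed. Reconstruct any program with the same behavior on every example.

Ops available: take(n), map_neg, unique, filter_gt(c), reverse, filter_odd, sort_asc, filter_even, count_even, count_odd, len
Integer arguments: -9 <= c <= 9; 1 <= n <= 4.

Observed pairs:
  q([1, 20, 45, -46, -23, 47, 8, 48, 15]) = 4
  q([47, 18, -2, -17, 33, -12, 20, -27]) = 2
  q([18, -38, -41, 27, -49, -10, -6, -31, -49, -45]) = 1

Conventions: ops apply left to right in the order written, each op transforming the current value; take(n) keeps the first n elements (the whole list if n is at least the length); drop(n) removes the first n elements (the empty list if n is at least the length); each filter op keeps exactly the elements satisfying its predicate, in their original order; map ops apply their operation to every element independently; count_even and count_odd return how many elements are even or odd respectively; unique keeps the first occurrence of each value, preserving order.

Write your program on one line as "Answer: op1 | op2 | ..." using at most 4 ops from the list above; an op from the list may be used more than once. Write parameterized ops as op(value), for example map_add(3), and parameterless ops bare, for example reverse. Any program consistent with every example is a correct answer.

unique | filter_gt(-5) | map_neg | count_odd

Check, running the answer program on each example:
  [1, 20, 45, -46, -23, 47, 8, 48, 15] -> [1, 20, 45, -46, -23, 47, 8, 48, 15] -> [1, 20, 45, 47, 8, 48, 15] -> [-1, -20, -45, -47, -8, -48, -15] -> 4
  [47, 18, -2, -17, 33, -12, 20, -27] -> [47, 18, -2, -17, 33, -12, 20, -27] -> [47, 18, -2, 33, 20] -> [-47, -18, 2, -33, -20] -> 2
  [18, -38, -41, 27, -49, -10, -6, -31, -49, -45] -> [18, -38, -41, 27, -49, -10, -6, -31, -45] -> [18, 27] -> [-18, -27] -> 1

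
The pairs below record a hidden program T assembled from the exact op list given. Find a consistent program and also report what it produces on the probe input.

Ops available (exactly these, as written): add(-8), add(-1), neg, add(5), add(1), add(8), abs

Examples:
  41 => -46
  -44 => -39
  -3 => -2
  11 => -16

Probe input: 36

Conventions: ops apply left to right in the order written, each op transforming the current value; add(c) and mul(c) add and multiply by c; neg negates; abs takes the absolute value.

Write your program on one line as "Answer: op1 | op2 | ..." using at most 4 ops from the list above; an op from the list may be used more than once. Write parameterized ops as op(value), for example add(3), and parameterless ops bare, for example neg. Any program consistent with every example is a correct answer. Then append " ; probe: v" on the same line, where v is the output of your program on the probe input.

add(5) | abs | neg ; probe: -41

Check, running the answer program on each example:
  41 -> 46 -> 46 -> -46
  -44 -> -39 -> 39 -> -39
  -3 -> 2 -> 2 -> -2
  11 -> 16 -> 16 -> -16
  probe: 36 -> 41 -> 41 -> -41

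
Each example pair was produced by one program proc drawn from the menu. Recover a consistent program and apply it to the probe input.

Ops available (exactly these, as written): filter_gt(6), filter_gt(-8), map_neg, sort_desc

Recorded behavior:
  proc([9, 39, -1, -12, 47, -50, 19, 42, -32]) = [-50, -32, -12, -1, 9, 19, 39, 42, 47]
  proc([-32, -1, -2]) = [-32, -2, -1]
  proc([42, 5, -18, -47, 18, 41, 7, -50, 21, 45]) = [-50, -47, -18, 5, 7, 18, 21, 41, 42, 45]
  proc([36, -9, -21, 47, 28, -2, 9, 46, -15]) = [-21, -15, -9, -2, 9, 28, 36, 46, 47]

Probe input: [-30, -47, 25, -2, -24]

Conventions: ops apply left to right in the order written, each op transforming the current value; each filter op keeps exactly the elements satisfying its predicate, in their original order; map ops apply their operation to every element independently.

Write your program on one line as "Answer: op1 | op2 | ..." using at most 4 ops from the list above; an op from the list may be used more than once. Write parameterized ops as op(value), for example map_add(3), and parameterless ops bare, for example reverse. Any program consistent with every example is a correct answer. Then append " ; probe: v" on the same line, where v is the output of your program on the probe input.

map_neg | sort_desc | map_neg ; probe: [-47, -30, -24, -2, 25]

Check, running the answer program on each example:
  [9, 39, -1, -12, 47, -50, 19, 42, -32] -> [-9, -39, 1, 12, -47, 50, -19, -42, 32] -> [50, 32, 12, 1, -9, -19, -39, -42, -47] -> [-50, -32, -12, -1, 9, 19, 39, 42, 47]
  [-32, -1, -2] -> [32, 1, 2] -> [32, 2, 1] -> [-32, -2, -1]
  [42, 5, -18, -47, 18, 41, 7, -50, 21, 45] -> [-42, -5, 18, 47, -18, -41, -7, 50, -21, -45] -> [50, 47, 18, -5, -7, -18, -21, -41, -42, -45] -> [-50, -47, -18, 5, 7, 18, 21, 41, 42, 45]
  [36, -9, -21, 47, 28, -2, 9, 46, -15] -> [-36, 9, 21, -47, -28, 2, -9, -46, 15] -> [21, 15, 9, 2, -9, -28, -36, -46, -47] -> [-21, -15, -9, -2, 9, 28, 36, 46, 47]
  probe: [-30, -47, 25, -2, -24] -> [30, 47, -25, 2, 24] -> [47, 30, 24, 2, -25] -> [-47, -30, -24, -2, 25]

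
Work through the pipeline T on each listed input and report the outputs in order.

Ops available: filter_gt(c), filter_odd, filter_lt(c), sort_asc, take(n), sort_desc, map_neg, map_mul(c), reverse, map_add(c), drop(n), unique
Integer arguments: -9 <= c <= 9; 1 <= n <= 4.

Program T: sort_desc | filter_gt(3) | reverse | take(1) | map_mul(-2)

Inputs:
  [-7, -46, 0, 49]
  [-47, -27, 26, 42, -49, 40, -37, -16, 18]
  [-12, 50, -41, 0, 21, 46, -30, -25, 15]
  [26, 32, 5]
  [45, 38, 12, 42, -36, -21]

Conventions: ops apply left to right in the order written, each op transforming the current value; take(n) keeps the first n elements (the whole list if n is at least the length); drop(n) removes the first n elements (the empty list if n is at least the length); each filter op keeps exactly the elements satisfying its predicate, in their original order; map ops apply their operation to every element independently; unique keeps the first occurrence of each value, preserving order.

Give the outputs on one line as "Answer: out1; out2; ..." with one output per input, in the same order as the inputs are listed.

[-98]; [-36]; [-30]; [-10]; [-24]

Execution, op by op:
  [-7, -46, 0, 49] -> [49, 0, -7, -46] -> [49] -> [49] -> [49] -> [-98]
  [-47, -27, 26, 42, -49, 40, -37, -16, 18] -> [42, 40, 26, 18, -16, -27, -37, -47, -49] -> [42, 40, 26, 18] -> [18, 26, 40, 42] -> [18] -> [-36]
  [-12, 50, -41, 0, 21, 46, -30, -25, 15] -> [50, 46, 21, 15, 0, -12, -25, -30, -41] -> [50, 46, 21, 15] -> [15, 21, 46, 50] -> [15] -> [-30]
  [26, 32, 5] -> [32, 26, 5] -> [32, 26, 5] -> [5, 26, 32] -> [5] -> [-10]
  [45, 38, 12, 42, -36, -21] -> [45, 42, 38, 12, -21, -36] -> [45, 42, 38, 12] -> [12, 38, 42, 45] -> [12] -> [-24]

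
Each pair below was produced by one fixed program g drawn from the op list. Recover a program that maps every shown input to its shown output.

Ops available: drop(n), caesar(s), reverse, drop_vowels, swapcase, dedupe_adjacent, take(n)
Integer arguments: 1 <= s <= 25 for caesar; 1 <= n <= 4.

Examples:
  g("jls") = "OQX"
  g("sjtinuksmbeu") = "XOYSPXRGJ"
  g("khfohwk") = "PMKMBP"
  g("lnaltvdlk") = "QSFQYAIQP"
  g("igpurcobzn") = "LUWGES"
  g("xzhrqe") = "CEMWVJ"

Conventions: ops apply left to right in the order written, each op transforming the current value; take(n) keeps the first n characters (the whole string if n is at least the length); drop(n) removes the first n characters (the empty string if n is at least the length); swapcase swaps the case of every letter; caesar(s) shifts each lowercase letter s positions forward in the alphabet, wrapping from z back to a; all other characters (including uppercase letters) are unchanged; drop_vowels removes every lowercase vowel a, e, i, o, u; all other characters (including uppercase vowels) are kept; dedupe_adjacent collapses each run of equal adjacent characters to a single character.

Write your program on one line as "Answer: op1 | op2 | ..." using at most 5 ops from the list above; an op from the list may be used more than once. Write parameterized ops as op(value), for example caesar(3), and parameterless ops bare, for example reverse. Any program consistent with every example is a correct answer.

caesar(6) | drop_vowels | caesar(25) | swapcase

Check, running the answer program on each example:
  "jls" -> "pry" -> "pry" -> "oqx" -> "OQX"
  "sjtinuksmbeu" -> "ypzotaqyshka" -> "ypztqyshk" -> "xoyspxrgj" -> "XOYSPXRGJ"
  "khfohwk" -> "qnluncq" -> "qnlncq" -> "pmkmbp" -> "PMKMBP"
  "lnaltvdlk" -> "rtgrzbjrq" -> "rtgrzbjrq" -> "qsfqyaiqp" -> "QSFQYAIQP"
  "igpurcobzn" -> "omvaxiuhft" -> "mvxhft" -> "luwges" -> "LUWGES"
  "xzhrqe" -> "dfnxwk" -> "dfnxwk" -> "cemwvj" -> "CEMWVJ"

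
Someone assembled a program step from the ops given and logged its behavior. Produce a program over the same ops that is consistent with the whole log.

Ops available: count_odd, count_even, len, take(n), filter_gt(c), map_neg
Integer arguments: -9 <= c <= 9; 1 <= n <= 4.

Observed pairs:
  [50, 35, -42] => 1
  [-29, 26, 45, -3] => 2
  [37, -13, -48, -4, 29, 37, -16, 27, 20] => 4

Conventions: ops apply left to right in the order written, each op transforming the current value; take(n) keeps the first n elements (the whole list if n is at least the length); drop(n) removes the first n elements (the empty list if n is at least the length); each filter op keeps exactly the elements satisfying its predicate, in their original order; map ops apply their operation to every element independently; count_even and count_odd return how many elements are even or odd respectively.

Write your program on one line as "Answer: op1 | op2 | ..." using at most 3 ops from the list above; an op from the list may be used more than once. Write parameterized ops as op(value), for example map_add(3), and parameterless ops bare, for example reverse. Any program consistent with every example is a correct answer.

map_neg | filter_gt(-3) | len

Check, running the answer program on each example:
  [50, 35, -42] -> [-50, -35, 42] -> [42] -> 1
  [-29, 26, 45, -3] -> [29, -26, -45, 3] -> [29, 3] -> 2
  [37, -13, -48, -4, 29, 37, -16, 27, 20] -> [-37, 13, 48, 4, -29, -37, 16, -27, -20] -> [13, 48, 4, 16] -> 4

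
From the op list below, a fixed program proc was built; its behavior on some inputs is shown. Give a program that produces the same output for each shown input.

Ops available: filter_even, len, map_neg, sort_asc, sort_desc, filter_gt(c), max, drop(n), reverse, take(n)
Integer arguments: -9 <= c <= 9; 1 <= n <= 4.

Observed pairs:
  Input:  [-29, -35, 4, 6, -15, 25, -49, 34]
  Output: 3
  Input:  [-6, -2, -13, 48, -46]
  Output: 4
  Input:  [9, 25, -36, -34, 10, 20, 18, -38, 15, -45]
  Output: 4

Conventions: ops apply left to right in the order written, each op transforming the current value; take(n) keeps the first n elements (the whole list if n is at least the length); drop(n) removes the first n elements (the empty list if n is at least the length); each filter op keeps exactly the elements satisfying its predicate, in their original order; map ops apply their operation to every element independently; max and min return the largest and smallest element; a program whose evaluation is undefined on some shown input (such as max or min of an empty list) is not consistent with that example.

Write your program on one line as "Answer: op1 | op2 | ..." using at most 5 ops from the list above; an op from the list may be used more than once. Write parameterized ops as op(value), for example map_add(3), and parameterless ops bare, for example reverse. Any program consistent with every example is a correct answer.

filter_even | sort_desc | reverse | take(4) | len

Check, running the answer program on each example:
  [-29, -35, 4, 6, -15, 25, -49, 34] -> [4, 6, 34] -> [34, 6, 4] -> [4, 6, 34] -> [4, 6, 34] -> 3
  [-6, -2, -13, 48, -46] -> [-6, -2, 48, -46] -> [48, -2, -6, -46] -> [-46, -6, -2, 48] -> [-46, -6, -2, 48] -> 4
  [9, 25, -36, -34, 10, 20, 18, -38, 15, -45] -> [-36, -34, 10, 20, 18, -38] -> [20, 18, 10, -34, -36, -38] -> [-38, -36, -34, 10, 18, 20] -> [-38, -36, -34, 10] -> 4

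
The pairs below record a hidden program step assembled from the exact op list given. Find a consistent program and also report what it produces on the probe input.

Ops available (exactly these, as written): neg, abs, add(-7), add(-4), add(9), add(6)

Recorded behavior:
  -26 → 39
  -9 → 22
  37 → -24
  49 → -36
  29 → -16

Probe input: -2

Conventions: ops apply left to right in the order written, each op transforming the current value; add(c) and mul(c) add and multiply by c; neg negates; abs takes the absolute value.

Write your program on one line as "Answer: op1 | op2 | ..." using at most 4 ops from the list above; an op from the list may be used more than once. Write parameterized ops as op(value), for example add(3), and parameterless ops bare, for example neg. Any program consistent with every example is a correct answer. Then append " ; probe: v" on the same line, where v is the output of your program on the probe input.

add(-7) | neg | add(6) ; probe: 15

Check, running the answer program on each example:
  -26 -> -33 -> 33 -> 39
  -9 -> -16 -> 16 -> 22
  37 -> 30 -> -30 -> -24
  49 -> 42 -> -42 -> -36
  29 -> 22 -> -22 -> -16
  probe: -2 -> -9 -> 9 -> 15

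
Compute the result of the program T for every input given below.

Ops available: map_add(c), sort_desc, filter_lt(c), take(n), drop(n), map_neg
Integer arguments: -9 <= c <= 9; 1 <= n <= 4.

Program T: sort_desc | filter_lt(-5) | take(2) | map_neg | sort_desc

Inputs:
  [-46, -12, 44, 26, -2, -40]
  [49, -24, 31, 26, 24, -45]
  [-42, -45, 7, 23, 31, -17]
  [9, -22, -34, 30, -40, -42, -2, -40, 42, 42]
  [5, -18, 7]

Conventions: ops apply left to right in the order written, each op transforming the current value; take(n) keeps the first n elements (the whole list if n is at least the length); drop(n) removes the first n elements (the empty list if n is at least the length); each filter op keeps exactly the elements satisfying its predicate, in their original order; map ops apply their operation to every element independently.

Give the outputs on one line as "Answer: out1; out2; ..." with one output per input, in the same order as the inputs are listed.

Execution, op by op:
  [-46, -12, 44, 26, -2, -40] -> [44, 26, -2, -12, -40, -46] -> [-12, -40, -46] -> [-12, -40] -> [12, 40] -> [40, 12]
  [49, -24, 31, 26, 24, -45] -> [49, 31, 26, 24, -24, -45] -> [-24, -45] -> [-24, -45] -> [24, 45] -> [45, 24]
  [-42, -45, 7, 23, 31, -17] -> [31, 23, 7, -17, -42, -45] -> [-17, -42, -45] -> [-17, -42] -> [17, 42] -> [42, 17]
  [9, -22, -34, 30, -40, -42, -2, -40, 42, 42] -> [42, 42, 30, 9, -2, -22, -34, -40, -40, -42] -> [-22, -34, -40, -40, -42] -> [-22, -34] -> [22, 34] -> [34, 22]
  [5, -18, 7] -> [7, 5, -18] -> [-18] -> [-18] -> [18] -> [18]

[40, 12]; [45, 24]; [42, 17]; [34, 22]; [18]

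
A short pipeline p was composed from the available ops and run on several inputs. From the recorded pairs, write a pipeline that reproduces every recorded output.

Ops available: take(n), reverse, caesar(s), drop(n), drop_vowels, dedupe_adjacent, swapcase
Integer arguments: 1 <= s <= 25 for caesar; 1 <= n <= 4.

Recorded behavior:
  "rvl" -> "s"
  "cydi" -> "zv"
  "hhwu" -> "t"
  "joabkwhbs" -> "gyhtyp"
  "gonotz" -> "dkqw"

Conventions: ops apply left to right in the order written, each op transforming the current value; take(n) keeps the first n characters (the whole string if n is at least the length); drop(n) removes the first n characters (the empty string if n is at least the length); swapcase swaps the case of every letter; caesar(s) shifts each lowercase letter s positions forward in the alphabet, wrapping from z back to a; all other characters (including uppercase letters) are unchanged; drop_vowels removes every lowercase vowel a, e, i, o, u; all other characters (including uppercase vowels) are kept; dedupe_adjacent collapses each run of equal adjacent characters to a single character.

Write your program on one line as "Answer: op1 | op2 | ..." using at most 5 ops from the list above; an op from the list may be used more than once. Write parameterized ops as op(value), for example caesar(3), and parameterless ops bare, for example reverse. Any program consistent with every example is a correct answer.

drop_vowels | dedupe_adjacent | caesar(23) | drop_vowels

Check, running the answer program on each example:
  "rvl" -> "rvl" -> "rvl" -> "osi" -> "s"
  "cydi" -> "cyd" -> "cyd" -> "zva" -> "zv"
  "hhwu" -> "hhw" -> "hw" -> "et" -> "t"
  "joabkwhbs" -> "jbkwhbs" -> "jbkwhbs" -> "gyhteyp" -> "gyhtyp"
  "gonotz" -> "gntz" -> "gntz" -> "dkqw" -> "dkqw"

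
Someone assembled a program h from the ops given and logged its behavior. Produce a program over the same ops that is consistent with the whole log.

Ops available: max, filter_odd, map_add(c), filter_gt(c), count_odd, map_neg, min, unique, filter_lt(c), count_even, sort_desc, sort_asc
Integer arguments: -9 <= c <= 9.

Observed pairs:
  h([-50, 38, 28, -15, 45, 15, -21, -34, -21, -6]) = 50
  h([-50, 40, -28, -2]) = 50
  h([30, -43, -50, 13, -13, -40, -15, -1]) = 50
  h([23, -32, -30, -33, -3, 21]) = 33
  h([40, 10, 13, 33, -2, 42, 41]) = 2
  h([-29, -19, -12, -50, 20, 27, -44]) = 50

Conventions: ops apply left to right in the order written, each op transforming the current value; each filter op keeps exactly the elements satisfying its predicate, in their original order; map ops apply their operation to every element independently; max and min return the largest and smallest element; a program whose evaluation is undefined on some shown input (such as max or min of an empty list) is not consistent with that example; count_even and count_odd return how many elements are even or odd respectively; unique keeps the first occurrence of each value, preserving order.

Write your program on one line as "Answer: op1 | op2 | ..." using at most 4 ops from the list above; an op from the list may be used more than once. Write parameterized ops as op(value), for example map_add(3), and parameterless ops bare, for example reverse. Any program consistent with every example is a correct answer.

sort_desc | map_neg | max

Check, running the answer program on each example:
  [-50, 38, 28, -15, 45, 15, -21, -34, -21, -6] -> [45, 38, 28, 15, -6, -15, -21, -21, -34, -50] -> [-45, -38, -28, -15, 6, 15, 21, 21, 34, 50] -> 50
  [-50, 40, -28, -2] -> [40, -2, -28, -50] -> [-40, 2, 28, 50] -> 50
  [30, -43, -50, 13, -13, -40, -15, -1] -> [30, 13, -1, -13, -15, -40, -43, -50] -> [-30, -13, 1, 13, 15, 40, 43, 50] -> 50
  [23, -32, -30, -33, -3, 21] -> [23, 21, -3, -30, -32, -33] -> [-23, -21, 3, 30, 32, 33] -> 33
  [40, 10, 13, 33, -2, 42, 41] -> [42, 41, 40, 33, 13, 10, -2] -> [-42, -41, -40, -33, -13, -10, 2] -> 2
  [-29, -19, -12, -50, 20, 27, -44] -> [27, 20, -12, -19, -29, -44, -50] -> [-27, -20, 12, 19, 29, 44, 50] -> 50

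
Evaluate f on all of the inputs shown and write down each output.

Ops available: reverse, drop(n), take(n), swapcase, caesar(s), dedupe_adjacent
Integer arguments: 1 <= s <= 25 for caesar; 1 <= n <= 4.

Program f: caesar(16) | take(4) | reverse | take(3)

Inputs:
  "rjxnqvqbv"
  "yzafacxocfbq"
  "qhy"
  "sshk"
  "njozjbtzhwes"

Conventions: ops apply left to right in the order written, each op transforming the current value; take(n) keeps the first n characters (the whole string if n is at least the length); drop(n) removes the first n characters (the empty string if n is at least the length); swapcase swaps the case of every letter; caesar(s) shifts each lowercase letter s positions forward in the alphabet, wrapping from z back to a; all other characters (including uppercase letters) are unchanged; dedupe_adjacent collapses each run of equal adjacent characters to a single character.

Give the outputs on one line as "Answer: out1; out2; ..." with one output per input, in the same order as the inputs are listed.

Execution, op by op:
  "rjxnqvqbv" -> "hzndglgrl" -> "hznd" -> "dnzh" -> "dnz"
  "yzafacxocfbq" -> "opqvqsnesvrg" -> "opqv" -> "vqpo" -> "vqp"
  "qhy" -> "gxo" -> "gxo" -> "oxg" -> "oxg"
  "sshk" -> "iixa" -> "iixa" -> "axii" -> "axi"
  "njozjbtzhwes" -> "dzepzrjpxmui" -> "dzep" -> "pezd" -> "pez"

"dnz"; "vqp"; "oxg"; "axi"; "pez"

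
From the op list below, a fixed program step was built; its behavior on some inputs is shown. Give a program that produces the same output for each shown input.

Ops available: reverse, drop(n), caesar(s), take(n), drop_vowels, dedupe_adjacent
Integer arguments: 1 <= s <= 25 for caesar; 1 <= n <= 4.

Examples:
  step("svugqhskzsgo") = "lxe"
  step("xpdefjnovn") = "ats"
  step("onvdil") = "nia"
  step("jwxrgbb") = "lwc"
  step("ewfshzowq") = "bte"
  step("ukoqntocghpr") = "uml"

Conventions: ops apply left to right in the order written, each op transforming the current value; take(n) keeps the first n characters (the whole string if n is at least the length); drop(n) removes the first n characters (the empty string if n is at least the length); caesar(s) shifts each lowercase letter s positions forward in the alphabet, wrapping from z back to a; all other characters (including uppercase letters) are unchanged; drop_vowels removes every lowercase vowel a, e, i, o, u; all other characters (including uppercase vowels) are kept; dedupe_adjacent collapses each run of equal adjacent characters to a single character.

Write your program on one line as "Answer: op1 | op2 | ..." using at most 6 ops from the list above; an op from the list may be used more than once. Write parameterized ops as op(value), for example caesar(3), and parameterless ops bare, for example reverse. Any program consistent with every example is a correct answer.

caesar(5) | dedupe_adjacent | reverse | take(4) | drop(1)

Check, running the answer program on each example:
  "svugqhskzsgo" -> "xazlvmxpexlt" -> "xazlvmxpexlt" -> "tlxepxmvlzax" -> "tlxe" -> "lxe"
  "xpdefjnovn" -> "cuijkostas" -> "cuijkostas" -> "satsokjiuc" -> "sats" -> "ats"
  "onvdil" -> "tsainq" -> "tsainq" -> "qniast" -> "qnia" -> "nia"
  "jwxrgbb" -> "obcwlgg" -> "obcwlg" -> "glwcbo" -> "glwc" -> "lwc"
  "ewfshzowq" -> "jbkxmetbv" -> "jbkxmetbv" -> "vbtemxkbj" -> "vbte" -> "bte"
  "ukoqntocghpr" -> "zptvsythlmuw" -> "zptvsythlmuw" -> "wumlhtysvtpz" -> "wuml" -> "uml"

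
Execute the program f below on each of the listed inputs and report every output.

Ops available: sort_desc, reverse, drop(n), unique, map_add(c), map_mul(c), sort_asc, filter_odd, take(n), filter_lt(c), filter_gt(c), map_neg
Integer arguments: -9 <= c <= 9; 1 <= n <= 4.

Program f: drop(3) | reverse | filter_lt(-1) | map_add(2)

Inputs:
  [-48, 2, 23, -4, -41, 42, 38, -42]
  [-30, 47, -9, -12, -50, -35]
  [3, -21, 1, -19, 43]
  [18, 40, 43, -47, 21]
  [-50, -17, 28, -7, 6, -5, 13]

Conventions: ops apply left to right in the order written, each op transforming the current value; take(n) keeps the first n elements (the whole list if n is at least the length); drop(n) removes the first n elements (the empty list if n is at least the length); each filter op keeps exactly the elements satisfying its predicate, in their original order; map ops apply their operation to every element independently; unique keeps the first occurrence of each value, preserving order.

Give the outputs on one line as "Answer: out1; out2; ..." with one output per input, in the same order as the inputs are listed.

[-40, -39, -2]; [-33, -48, -10]; [-17]; [-45]; [-3, -5]

Execution, op by op:
  [-48, 2, 23, -4, -41, 42, 38, -42] -> [-4, -41, 42, 38, -42] -> [-42, 38, 42, -41, -4] -> [-42, -41, -4] -> [-40, -39, -2]
  [-30, 47, -9, -12, -50, -35] -> [-12, -50, -35] -> [-35, -50, -12] -> [-35, -50, -12] -> [-33, -48, -10]
  [3, -21, 1, -19, 43] -> [-19, 43] -> [43, -19] -> [-19] -> [-17]
  [18, 40, 43, -47, 21] -> [-47, 21] -> [21, -47] -> [-47] -> [-45]
  [-50, -17, 28, -7, 6, -5, 13] -> [-7, 6, -5, 13] -> [13, -5, 6, -7] -> [-5, -7] -> [-3, -5]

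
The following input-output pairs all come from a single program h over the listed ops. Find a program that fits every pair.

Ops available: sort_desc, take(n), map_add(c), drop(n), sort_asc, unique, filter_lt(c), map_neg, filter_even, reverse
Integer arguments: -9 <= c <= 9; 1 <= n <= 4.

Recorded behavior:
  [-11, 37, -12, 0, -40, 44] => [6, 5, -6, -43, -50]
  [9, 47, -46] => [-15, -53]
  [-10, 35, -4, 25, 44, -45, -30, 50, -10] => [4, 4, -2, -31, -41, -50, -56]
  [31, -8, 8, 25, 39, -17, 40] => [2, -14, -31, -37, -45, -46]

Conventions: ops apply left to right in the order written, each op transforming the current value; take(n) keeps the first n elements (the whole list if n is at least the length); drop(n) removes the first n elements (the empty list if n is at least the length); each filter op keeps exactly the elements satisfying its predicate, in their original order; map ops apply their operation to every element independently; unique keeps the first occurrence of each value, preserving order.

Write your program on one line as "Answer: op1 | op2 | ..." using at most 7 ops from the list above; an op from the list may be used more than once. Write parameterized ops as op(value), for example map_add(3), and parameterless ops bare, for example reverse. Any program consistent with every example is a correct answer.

map_add(5) | map_neg | reverse | sort_desc | filter_lt(9) | map_add(-1)

Check, running the answer program on each example:
  [-11, 37, -12, 0, -40, 44] -> [-6, 42, -7, 5, -35, 49] -> [6, -42, 7, -5, 35, -49] -> [-49, 35, -5, 7, -42, 6] -> [35, 7, 6, -5, -42, -49] -> [7, 6, -5, -42, -49] -> [6, 5, -6, -43, -50]
  [9, 47, -46] -> [14, 52, -41] -> [-14, -52, 41] -> [41, -52, -14] -> [41, -14, -52] -> [-14, -52] -> [-15, -53]
  [-10, 35, -4, 25, 44, -45, -30, 50, -10] -> [-5, 40, 1, 30, 49, -40, -25, 55, -5] -> [5, -40, -1, -30, -49, 40, 25, -55, 5] -> [5, -55, 25, 40, -49, -30, -1, -40, 5] -> [40, 25, 5, 5, -1, -30, -40, -49, -55] -> [5, 5, -1, -30, -40, -49, -55] -> [4, 4, -2, -31, -41, -50, -56]
  [31, -8, 8, 25, 39, -17, 40] -> [36, -3, 13, 30, 44, -12, 45] -> [-36, 3, -13, -30, -44, 12, -45] -> [-45, 12, -44, -30, -13, 3, -36] -> [12, 3, -13, -30, -36, -44, -45] -> [3, -13, -30, -36, -44, -45] -> [2, -14, -31, -37, -45, -46]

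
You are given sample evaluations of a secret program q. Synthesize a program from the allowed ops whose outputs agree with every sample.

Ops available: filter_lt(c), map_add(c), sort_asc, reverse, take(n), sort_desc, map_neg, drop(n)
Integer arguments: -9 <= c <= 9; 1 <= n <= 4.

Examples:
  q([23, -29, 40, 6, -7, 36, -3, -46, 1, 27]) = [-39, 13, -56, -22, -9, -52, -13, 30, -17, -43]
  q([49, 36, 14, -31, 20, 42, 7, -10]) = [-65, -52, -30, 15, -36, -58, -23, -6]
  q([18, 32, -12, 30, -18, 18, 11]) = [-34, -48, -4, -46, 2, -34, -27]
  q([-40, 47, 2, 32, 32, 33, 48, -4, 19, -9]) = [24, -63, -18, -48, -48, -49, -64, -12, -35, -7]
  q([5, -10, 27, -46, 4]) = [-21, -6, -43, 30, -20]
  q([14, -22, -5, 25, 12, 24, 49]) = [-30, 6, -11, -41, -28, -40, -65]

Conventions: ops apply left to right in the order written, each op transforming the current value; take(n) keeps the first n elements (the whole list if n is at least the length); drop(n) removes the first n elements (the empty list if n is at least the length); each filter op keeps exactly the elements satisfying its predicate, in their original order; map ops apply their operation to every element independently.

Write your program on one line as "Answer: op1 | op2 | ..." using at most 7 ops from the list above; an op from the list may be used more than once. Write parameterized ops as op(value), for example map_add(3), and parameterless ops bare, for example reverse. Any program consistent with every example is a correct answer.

map_neg | reverse | map_add(-6) | map_add(-8) | map_add(-2) | reverse

Check, running the answer program on each example:
  [23, -29, 40, 6, -7, 36, -3, -46, 1, 27] -> [-23, 29, -40, -6, 7, -36, 3, 46, -1, -27] -> [-27, -1, 46, 3, -36, 7, -6, -40, 29, -23] -> [-33, -7, 40, -3, -42, 1, -12, -46, 23, -29] -> [-41, -15, 32, -11, -50, -7, -20, -54, 15, -37] -> [-43, -17, 30, -13, -52, -9, -22, -56, 13, -39] -> [-39, 13, -56, -22, -9, -52, -13, 30, -17, -43]
  [49, 36, 14, -31, 20, 42, 7, -10] -> [-49, -36, -14, 31, -20, -42, -7, 10] -> [10, -7, -42, -20, 31, -14, -36, -49] -> [4, -13, -48, -26, 25, -20, -42, -55] -> [-4, -21, -56, -34, 17, -28, -50, -63] -> [-6, -23, -58, -36, 15, -30, -52, -65] -> [-65, -52, -30, 15, -36, -58, -23, -6]
  [18, 32, -12, 30, -18, 18, 11] -> [-18, -32, 12, -30, 18, -18, -11] -> [-11, -18, 18, -30, 12, -32, -18] -> [-17, -24, 12, -36, 6, -38, -24] -> [-25, -32, 4, -44, -2, -46, -32] -> [-27, -34, 2, -46, -4, -48, -34] -> [-34, -48, -4, -46, 2, -34, -27]
  [-40, 47, 2, 32, 32, 33, 48, -4, 19, -9] -> [40, -47, -2, -32, -32, -33, -48, 4, -19, 9] -> [9, -19, 4, -48, -33, -32, -32, -2, -47, 40] -> [3, -25, -2, -54, -39, -38, -38, -8, -53, 34] -> [-5, -33, -10, -62, -47, -46, -46, -16, -61, 26] -> [-7, -35, -12, -64, -49, -48, -48, -18, -63, 24] -> [24, -63, -18, -48, -48, -49, -64, -12, -35, -7]
  [5, -10, 27, -46, 4] -> [-5, 10, -27, 46, -4] -> [-4, 46, -27, 10, -5] -> [-10, 40, -33, 4, -11] -> [-18, 32, -41, -4, -19] -> [-20, 30, -43, -6, -21] -> [-21, -6, -43, 30, -20]
  [14, -22, -5, 25, 12, 24, 49] -> [-14, 22, 5, -25, -12, -24, -49] -> [-49, -24, -12, -25, 5, 22, -14] -> [-55, -30, -18, -31, -1, 16, -20] -> [-63, -38, -26, -39, -9, 8, -28] -> [-65, -40, -28, -41, -11, 6, -30] -> [-30, 6, -11, -41, -28, -40, -65]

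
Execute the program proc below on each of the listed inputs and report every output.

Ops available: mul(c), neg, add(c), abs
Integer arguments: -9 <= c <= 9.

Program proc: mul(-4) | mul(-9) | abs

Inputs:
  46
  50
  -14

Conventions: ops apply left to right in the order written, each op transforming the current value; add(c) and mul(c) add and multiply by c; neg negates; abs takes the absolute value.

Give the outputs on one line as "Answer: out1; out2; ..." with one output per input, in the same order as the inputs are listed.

1656; 1800; 504

Execution, op by op:
  46 -> -184 -> 1656 -> 1656
  50 -> -200 -> 1800 -> 1800
  -14 -> 56 -> -504 -> 504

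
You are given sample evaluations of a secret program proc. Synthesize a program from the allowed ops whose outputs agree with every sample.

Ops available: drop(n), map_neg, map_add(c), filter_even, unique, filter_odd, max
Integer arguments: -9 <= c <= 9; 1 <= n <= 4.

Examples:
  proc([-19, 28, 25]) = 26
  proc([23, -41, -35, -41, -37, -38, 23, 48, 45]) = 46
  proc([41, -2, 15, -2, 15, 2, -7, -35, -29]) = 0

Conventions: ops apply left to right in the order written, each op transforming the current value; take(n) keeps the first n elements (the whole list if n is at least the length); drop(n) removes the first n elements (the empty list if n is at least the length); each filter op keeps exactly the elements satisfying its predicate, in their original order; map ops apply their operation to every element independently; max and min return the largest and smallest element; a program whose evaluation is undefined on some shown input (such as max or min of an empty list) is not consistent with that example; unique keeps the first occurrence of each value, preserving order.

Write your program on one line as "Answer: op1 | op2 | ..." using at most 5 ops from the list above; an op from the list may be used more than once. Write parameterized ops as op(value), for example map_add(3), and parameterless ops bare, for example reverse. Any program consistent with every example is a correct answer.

unique | filter_even | map_add(-2) | max

Check, running the answer program on each example:
  [-19, 28, 25] -> [-19, 28, 25] -> [28] -> [26] -> 26
  [23, -41, -35, -41, -37, -38, 23, 48, 45] -> [23, -41, -35, -37, -38, 48, 45] -> [-38, 48] -> [-40, 46] -> 46
  [41, -2, 15, -2, 15, 2, -7, -35, -29] -> [41, -2, 15, 2, -7, -35, -29] -> [-2, 2] -> [-4, 0] -> 0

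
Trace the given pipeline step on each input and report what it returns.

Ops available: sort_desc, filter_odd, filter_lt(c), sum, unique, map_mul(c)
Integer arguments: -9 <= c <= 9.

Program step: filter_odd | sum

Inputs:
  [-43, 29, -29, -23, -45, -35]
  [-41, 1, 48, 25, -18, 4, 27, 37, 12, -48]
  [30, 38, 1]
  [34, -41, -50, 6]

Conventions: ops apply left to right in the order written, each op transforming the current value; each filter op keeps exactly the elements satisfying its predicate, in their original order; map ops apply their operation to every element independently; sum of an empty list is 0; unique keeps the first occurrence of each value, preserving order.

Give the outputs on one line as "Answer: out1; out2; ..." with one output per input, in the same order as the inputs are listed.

Execution, op by op:
  [-43, 29, -29, -23, -45, -35] -> [-43, 29, -29, -23, -45, -35] -> -146
  [-41, 1, 48, 25, -18, 4, 27, 37, 12, -48] -> [-41, 1, 25, 27, 37] -> 49
  [30, 38, 1] -> [1] -> 1
  [34, -41, -50, 6] -> [-41] -> -41

-146; 49; 1; -41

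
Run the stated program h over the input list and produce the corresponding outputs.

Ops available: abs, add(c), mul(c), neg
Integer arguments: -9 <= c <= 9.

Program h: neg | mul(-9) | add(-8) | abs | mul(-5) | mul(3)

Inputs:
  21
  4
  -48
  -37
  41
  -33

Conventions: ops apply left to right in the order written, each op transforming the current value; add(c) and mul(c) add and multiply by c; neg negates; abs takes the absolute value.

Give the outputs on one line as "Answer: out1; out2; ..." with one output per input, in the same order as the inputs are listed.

-2715; -420; -6600; -5115; -5415; -4575

Execution, op by op:
  21 -> -21 -> 189 -> 181 -> 181 -> -905 -> -2715
  4 -> -4 -> 36 -> 28 -> 28 -> -140 -> -420
  -48 -> 48 -> -432 -> -440 -> 440 -> -2200 -> -6600
  -37 -> 37 -> -333 -> -341 -> 341 -> -1705 -> -5115
  41 -> -41 -> 369 -> 361 -> 361 -> -1805 -> -5415
  -33 -> 33 -> -297 -> -305 -> 305 -> -1525 -> -4575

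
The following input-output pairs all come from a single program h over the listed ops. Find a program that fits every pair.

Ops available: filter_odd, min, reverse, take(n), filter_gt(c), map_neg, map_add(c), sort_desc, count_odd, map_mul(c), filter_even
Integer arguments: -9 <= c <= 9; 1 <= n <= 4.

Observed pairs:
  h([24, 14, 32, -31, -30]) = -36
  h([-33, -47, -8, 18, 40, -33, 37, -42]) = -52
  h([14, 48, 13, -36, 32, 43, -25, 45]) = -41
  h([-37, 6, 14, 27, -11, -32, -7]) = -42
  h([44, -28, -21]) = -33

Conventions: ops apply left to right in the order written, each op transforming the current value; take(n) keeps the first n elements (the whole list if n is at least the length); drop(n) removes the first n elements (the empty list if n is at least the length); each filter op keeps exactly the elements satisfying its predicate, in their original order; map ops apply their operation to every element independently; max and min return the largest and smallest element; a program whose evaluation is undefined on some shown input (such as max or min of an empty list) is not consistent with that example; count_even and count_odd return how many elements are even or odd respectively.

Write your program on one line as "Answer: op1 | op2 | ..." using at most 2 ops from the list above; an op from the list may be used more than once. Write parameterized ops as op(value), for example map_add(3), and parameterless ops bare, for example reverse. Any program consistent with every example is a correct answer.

map_add(-5) | min

Check, running the answer program on each example:
  [24, 14, 32, -31, -30] -> [19, 9, 27, -36, -35] -> -36
  [-33, -47, -8, 18, 40, -33, 37, -42] -> [-38, -52, -13, 13, 35, -38, 32, -47] -> -52
  [14, 48, 13, -36, 32, 43, -25, 45] -> [9, 43, 8, -41, 27, 38, -30, 40] -> -41
  [-37, 6, 14, 27, -11, -32, -7] -> [-42, 1, 9, 22, -16, -37, -12] -> -42
  [44, -28, -21] -> [39, -33, -26] -> -33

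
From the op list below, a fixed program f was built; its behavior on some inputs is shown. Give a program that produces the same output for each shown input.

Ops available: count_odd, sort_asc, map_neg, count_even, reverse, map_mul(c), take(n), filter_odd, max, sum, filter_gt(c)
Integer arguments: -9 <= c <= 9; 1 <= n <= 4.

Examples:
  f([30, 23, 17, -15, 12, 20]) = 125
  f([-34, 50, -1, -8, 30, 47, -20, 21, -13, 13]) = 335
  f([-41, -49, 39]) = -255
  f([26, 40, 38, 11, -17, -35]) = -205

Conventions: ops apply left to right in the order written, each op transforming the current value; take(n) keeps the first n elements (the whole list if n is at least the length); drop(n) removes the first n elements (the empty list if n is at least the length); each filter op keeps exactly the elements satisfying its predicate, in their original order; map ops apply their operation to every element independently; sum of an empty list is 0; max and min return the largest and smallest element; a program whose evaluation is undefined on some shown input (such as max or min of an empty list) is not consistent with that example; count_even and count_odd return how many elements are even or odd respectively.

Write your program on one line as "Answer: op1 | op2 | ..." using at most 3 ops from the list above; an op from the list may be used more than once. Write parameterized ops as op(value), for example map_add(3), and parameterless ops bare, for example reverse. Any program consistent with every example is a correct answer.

map_mul(5) | filter_odd | sum

Check, running the answer program on each example:
  [30, 23, 17, -15, 12, 20] -> [150, 115, 85, -75, 60, 100] -> [115, 85, -75] -> 125
  [-34, 50, -1, -8, 30, 47, -20, 21, -13, 13] -> [-170, 250, -5, -40, 150, 235, -100, 105, -65, 65] -> [-5, 235, 105, -65, 65] -> 335
  [-41, -49, 39] -> [-205, -245, 195] -> [-205, -245, 195] -> -255
  [26, 40, 38, 11, -17, -35] -> [130, 200, 190, 55, -85, -175] -> [55, -85, -175] -> -205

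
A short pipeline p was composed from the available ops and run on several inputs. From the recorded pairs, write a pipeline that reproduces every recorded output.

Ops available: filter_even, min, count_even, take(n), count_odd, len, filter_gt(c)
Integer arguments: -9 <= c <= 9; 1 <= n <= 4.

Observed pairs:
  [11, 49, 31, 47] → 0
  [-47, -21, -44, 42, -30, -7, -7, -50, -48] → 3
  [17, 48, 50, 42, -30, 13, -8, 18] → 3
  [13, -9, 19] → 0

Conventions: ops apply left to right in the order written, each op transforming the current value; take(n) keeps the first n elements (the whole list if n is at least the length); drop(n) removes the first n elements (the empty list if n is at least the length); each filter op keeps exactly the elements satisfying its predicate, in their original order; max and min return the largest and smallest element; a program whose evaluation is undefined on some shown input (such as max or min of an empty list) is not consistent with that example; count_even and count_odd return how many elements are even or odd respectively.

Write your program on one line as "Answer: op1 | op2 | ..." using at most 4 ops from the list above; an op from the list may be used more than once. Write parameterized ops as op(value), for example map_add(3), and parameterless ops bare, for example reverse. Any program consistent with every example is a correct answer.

filter_even | take(3) | count_even

Check, running the answer program on each example:
  [11, 49, 31, 47] -> [] -> [] -> 0
  [-47, -21, -44, 42, -30, -7, -7, -50, -48] -> [-44, 42, -30, -50, -48] -> [-44, 42, -30] -> 3
  [17, 48, 50, 42, -30, 13, -8, 18] -> [48, 50, 42, -30, -8, 18] -> [48, 50, 42] -> 3
  [13, -9, 19] -> [] -> [] -> 0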